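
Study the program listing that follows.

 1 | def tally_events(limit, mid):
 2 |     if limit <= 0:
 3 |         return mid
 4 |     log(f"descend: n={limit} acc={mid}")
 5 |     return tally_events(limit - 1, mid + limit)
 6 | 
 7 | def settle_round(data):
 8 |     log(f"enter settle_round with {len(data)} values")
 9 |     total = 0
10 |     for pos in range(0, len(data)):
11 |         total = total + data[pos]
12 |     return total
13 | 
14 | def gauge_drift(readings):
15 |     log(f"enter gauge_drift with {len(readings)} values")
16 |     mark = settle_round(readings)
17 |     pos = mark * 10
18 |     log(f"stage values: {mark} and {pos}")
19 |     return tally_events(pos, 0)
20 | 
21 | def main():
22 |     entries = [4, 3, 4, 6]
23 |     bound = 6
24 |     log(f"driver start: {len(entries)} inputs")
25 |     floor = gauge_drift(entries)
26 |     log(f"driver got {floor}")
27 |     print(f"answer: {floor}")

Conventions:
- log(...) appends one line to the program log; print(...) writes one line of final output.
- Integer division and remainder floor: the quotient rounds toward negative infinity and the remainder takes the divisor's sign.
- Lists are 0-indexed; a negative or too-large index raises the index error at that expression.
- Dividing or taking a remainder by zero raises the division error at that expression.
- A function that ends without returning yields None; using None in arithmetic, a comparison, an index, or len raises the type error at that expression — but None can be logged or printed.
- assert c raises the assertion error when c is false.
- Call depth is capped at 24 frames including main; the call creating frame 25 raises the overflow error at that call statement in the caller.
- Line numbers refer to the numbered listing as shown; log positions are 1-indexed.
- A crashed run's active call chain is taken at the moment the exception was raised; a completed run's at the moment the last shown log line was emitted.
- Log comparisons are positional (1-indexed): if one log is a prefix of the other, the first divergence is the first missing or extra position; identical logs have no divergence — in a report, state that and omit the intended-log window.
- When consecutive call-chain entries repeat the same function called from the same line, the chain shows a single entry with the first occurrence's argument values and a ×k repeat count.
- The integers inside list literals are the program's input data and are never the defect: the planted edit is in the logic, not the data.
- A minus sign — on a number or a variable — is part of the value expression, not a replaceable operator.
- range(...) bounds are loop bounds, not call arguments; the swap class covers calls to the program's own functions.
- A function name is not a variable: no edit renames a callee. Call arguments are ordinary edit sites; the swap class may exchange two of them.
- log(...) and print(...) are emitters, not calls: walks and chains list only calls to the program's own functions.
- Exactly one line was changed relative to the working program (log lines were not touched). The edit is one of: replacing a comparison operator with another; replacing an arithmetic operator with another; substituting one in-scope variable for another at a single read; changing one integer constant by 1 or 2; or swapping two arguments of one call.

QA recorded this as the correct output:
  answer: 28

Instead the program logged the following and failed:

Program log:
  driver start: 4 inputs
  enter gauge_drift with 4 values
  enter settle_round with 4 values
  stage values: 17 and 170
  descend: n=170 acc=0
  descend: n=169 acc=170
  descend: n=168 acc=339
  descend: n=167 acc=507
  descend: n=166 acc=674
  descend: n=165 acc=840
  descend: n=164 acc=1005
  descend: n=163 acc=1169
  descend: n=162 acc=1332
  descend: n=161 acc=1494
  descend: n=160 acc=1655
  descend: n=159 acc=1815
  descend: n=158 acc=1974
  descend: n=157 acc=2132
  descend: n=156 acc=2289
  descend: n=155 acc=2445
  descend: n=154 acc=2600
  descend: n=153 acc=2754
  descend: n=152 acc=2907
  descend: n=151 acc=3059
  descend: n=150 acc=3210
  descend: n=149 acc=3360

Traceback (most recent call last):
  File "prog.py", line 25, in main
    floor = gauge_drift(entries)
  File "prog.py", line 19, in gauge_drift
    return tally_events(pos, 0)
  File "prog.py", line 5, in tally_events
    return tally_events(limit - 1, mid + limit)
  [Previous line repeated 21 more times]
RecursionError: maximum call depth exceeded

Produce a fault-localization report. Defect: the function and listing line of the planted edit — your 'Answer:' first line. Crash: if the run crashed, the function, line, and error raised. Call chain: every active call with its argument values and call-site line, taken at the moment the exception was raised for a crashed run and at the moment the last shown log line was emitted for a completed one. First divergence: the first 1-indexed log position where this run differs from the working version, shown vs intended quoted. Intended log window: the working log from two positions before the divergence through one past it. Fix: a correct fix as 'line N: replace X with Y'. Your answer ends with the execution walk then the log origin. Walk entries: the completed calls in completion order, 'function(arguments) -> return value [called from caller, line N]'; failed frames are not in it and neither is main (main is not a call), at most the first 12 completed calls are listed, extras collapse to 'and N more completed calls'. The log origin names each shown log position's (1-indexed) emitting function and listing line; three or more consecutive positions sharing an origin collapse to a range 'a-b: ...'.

Answer: the defect is in gauge_drift at line 17.
Key observation: Log line 4 is where behavior first shows: 'stage values: 17 and 170' appears instead of 'stage values: 17 and 7'.
Crash: tally_events, line 5, RecursionError.
Call chain: main -> gauge_drift([4, 3, 4, 6]) (called at line 25) -> tally_events(170, 0) (called at line 19) -> tally_events(169, 170) (called at line 5) ×21.
First divergence: position 4 — shown 'stage values: 17 and 170', intended 'stage values: 17 and 7'.
Intended log window:
  2: enter gauge_drift with 4 values
  3: enter settle_round with 4 values
  4: stage values: 17 and 7
  5: descend: n=7 acc=0
Execution walk:
  settle_round([4, 3, 4, 6]) -> 17  [called from gauge_drift, line 16]
Origin of each log line:
  1: logged in main at line 24
  2: logged in gauge_drift at line 15
  3: logged in settle_round at line 8
  4: logged in gauge_drift at line 18
  5-26: logged in tally_events at line 4
A correct fix: line 17: replace `*` with `%`.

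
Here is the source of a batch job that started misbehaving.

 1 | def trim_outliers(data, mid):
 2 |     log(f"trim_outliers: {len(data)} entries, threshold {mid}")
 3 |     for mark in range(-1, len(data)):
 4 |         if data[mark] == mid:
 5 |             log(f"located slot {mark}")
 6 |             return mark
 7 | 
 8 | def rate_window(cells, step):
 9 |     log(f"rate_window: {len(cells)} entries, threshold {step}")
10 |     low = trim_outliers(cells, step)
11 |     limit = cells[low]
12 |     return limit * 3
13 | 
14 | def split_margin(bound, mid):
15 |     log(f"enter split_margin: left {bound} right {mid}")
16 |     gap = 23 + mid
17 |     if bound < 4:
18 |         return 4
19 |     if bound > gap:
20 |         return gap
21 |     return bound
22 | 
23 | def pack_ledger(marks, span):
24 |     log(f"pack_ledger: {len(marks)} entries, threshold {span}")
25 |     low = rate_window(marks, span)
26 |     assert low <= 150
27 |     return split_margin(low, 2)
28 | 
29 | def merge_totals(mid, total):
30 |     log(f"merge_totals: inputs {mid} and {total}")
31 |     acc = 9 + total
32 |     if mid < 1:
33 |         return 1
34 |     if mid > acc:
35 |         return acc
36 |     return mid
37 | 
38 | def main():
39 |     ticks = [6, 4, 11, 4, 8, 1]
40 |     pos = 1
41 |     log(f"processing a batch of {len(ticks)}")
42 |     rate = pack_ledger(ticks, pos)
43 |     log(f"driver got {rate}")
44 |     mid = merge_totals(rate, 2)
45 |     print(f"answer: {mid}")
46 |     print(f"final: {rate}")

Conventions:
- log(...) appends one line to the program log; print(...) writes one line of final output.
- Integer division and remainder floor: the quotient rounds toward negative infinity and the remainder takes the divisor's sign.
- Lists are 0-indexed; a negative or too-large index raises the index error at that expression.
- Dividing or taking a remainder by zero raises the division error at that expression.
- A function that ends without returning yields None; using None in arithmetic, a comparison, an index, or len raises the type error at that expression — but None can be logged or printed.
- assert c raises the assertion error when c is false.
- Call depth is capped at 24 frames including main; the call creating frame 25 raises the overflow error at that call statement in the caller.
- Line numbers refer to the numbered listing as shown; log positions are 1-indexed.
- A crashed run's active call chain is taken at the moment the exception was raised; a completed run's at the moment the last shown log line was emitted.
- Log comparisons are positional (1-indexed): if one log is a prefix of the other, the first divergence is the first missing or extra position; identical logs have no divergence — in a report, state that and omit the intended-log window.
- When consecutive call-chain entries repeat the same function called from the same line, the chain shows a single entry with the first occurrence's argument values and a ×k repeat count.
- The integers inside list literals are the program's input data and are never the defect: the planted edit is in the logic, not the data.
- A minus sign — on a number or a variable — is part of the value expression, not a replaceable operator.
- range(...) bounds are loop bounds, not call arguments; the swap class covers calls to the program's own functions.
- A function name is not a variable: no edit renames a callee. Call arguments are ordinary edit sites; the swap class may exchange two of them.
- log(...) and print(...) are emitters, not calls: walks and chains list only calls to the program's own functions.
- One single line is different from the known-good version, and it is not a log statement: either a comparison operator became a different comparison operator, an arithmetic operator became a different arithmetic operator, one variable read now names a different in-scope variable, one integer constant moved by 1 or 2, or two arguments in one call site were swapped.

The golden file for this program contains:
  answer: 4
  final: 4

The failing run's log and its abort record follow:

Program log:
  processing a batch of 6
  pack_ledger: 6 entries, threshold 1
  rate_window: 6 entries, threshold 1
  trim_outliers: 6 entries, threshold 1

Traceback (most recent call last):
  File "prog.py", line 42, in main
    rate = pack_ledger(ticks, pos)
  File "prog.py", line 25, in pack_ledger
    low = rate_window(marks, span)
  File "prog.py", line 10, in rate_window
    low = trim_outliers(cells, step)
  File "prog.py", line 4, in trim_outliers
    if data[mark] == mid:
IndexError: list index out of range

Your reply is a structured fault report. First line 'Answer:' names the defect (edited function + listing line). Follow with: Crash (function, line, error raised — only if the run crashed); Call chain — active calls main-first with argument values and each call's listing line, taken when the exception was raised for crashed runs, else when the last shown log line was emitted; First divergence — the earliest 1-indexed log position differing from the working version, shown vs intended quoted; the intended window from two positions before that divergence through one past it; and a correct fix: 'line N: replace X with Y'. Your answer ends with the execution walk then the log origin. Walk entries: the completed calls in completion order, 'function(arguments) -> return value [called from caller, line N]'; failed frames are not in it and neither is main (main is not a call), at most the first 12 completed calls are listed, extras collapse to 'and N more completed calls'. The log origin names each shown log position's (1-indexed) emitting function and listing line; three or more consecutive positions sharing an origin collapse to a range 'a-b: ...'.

Answer: the defect is in trim_outliers at line 3.
Core observation: A complete run would log 'located slot 5' next, but this one stopped at 4 lines.
Crash: trim_outliers, line 4, IndexError.
Call chain: main -> pack_ledger([6, 4, 11, 4, 8, 1], 1) (called at line 42) -> rate_window([6, 4, 11, 4, 8, 1], 1) (called at line 25) -> trim_outliers([6, 4, 11, 4, 8, 1], 1) (called at line 10).
First divergence: position 5 — the faulty run's log ends after 4 lines; the working version continues with 'located slot 5'.
Intended log window:
  3: rate_window: 6 entries, threshold 1
  4: trim_outliers: 6 entries, threshold 1
  5: located slot 5
  6: enter split_margin: left 3 right 2
Execution walk:
  (no call completed)
Log origin:
  1: logged in main at line 41
  2: logged in pack_ledger at line 24
  3: logged in rate_window at line 9
  4: logged in trim_outliers at line 2
A correct fix: line 3: replace `-1` with `0`.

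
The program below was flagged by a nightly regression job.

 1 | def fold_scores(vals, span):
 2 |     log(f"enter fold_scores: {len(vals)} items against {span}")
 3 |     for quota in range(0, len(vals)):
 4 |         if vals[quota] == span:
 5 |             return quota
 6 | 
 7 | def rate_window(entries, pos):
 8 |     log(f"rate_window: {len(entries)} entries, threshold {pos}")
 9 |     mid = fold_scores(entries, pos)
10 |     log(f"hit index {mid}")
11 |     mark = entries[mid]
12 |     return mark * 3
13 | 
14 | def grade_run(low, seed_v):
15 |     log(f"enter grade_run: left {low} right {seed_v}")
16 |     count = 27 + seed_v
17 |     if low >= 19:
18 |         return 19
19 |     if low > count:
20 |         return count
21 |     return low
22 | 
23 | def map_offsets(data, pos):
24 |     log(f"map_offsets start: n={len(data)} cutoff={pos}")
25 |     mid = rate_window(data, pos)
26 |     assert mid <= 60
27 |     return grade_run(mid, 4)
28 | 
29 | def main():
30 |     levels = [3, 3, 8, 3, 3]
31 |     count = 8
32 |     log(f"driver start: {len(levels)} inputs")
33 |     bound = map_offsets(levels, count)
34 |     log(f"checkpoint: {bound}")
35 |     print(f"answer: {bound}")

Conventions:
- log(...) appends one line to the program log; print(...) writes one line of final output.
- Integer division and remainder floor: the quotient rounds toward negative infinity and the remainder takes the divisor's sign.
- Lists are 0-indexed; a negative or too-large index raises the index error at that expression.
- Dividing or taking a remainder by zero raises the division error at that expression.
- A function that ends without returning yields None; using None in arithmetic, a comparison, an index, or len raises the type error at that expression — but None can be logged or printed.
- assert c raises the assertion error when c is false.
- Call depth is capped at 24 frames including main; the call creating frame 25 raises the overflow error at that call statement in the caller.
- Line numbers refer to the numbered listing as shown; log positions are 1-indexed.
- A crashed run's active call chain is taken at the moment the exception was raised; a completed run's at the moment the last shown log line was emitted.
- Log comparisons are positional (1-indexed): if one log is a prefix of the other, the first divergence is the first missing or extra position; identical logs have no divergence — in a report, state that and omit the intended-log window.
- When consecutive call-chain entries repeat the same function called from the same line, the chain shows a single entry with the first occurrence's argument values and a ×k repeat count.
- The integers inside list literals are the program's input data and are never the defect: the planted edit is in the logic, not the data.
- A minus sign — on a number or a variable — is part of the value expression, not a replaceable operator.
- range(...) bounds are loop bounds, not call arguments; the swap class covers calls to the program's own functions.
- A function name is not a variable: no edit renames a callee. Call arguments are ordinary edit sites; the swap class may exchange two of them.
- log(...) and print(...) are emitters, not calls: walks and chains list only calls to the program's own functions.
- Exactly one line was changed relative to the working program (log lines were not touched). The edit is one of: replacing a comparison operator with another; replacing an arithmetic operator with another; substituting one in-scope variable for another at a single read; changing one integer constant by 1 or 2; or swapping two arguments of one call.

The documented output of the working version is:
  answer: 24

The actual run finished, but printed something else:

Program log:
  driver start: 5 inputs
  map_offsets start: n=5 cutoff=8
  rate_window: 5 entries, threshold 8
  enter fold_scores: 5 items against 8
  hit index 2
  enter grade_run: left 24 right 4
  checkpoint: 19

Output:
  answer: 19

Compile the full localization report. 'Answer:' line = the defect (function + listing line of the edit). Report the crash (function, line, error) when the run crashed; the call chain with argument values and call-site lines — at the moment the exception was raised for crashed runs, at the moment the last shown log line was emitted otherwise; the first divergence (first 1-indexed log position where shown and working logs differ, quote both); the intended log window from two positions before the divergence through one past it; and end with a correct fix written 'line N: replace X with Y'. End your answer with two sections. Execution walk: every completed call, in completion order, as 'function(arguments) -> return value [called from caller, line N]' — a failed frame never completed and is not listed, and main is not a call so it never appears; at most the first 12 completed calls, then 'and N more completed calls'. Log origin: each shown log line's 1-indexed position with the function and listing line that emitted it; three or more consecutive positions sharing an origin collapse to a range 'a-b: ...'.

Answer: the defect is in grade_run at line 17.
Key observation: At log position 7 the runs split — shown 'checkpoint: 19', but the working version logs 'checkpoint: 24'.
Call chain: main.
First divergence: at position 7 the run shows 'checkpoint: 19' where the working version logs 'checkpoint: 24'.
Intended log window:
  5: hit index 2
  6: enter grade_run: left 24 right 4
  7: checkpoint: 24
Execution walk:
  fold_scores([3, 3, 8, 3, 3], 8) -> 2  [called from rate_window, line 9]
  rate_window([3, 3, 8, 3, 3], 8) -> 24  [called from map_offsets, line 25]
  grade_run(24, 4) -> 19  [called from map_offsets, line 27]
  map_offsets([3, 3, 8, 3, 3], 8) -> 19  [called from main, line 33]
Log origin:
  1: logged in main at line 32
  2: logged in map_offsets at line 24
  3: logged in rate_window at line 8
  4: logged in fold_scores at line 2
  5: logged in rate_window at line 10
  6: logged in grade_run at line 15
  7: logged in main at line 34
A correct fix: line 17: replace `>=` with `<`.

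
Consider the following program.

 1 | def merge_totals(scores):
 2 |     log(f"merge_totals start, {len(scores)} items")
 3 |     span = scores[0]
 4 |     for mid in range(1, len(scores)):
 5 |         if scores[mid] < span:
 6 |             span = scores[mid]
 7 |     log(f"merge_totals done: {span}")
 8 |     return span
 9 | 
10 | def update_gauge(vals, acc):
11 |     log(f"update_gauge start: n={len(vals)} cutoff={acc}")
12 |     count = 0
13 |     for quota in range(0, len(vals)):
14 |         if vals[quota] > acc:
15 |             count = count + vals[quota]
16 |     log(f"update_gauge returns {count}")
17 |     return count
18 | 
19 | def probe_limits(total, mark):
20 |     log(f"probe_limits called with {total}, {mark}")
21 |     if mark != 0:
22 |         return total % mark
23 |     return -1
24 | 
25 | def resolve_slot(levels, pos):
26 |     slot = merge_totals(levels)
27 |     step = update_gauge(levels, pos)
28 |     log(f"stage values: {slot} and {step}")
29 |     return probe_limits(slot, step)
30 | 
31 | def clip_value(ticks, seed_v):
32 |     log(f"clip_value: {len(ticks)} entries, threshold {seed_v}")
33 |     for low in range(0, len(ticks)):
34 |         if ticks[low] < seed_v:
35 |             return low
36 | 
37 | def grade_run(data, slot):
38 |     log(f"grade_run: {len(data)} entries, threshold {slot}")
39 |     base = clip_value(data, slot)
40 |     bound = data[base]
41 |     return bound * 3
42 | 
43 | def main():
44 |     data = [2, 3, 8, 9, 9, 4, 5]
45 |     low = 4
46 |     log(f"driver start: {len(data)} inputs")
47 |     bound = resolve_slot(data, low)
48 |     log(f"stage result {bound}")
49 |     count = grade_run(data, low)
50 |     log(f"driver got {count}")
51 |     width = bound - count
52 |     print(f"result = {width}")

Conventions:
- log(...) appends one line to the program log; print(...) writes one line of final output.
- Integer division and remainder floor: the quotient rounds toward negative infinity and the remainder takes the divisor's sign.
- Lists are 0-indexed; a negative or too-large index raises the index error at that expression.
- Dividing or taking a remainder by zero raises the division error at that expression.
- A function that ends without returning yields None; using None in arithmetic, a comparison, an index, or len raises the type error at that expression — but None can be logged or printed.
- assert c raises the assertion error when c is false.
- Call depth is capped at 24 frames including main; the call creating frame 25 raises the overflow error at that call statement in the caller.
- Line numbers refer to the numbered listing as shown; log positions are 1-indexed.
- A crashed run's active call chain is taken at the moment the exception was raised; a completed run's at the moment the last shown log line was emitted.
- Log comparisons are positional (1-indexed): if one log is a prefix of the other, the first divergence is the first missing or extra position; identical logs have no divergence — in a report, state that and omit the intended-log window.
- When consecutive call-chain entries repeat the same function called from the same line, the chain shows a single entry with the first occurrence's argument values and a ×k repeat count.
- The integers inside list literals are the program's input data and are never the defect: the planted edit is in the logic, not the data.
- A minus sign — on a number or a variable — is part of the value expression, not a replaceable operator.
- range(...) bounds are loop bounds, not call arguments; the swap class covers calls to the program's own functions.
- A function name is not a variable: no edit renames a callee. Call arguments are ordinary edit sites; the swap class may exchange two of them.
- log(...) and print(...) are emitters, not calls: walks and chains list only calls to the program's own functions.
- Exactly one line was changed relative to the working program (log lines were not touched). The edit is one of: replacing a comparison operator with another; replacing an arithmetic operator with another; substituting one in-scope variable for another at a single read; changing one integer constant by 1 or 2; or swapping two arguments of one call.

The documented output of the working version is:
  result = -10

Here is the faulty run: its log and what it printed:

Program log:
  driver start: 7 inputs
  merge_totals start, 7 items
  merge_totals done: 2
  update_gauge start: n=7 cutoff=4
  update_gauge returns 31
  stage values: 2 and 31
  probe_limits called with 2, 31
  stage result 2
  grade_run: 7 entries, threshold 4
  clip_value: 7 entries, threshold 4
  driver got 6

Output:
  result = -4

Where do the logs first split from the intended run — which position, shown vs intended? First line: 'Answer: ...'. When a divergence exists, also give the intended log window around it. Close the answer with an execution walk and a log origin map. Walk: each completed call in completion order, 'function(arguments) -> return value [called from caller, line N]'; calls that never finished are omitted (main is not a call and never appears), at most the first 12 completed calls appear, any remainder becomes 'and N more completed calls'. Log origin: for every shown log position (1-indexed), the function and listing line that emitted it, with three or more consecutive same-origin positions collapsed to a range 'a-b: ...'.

Answer: position 11 — shown 'driver got 6', intended 'driver got 12'.
Intended log window:
  9: grade_run: 7 entries, threshold 4
  10: clip_value: 7 entries, threshold 4
  11: driver got 12
Execution walk:
  merge_totals([2, 3, 8, 9, 9, 4, 5]) -> 2  [called from resolve_slot, line 26]
  update_gauge([2, 3, 8, 9, 9, 4, 5], 4) -> 31  [called from resolve_slot, line 27]
  probe_limits(2, 31) -> 2  [called from resolve_slot, line 29]
  resolve_slot([2, 3, 8, 9, 9, 4, 5], 4) -> 2  [called from main, line 47]
  clip_value([2, 3, 8, 9, 9, 4, 5], 4) -> 0  [called from grade_run, line 39]
  grade_run([2, 3, 8, 9, 9, 4, 5], 4) -> 6  [called from main, line 49]
Origin of each log line:
  1: from main, line 46
  2: from merge_totals, line 2
  3: from merge_totals, line 7
  4: from update_gauge, line 11
  5: from update_gauge, line 16
  6: from resolve_slot, line 28
  7: from probe_limits, line 20
  8: from main, line 48
  9: from grade_run, line 38
  10: from clip_value, line 32
  11: from main, line 50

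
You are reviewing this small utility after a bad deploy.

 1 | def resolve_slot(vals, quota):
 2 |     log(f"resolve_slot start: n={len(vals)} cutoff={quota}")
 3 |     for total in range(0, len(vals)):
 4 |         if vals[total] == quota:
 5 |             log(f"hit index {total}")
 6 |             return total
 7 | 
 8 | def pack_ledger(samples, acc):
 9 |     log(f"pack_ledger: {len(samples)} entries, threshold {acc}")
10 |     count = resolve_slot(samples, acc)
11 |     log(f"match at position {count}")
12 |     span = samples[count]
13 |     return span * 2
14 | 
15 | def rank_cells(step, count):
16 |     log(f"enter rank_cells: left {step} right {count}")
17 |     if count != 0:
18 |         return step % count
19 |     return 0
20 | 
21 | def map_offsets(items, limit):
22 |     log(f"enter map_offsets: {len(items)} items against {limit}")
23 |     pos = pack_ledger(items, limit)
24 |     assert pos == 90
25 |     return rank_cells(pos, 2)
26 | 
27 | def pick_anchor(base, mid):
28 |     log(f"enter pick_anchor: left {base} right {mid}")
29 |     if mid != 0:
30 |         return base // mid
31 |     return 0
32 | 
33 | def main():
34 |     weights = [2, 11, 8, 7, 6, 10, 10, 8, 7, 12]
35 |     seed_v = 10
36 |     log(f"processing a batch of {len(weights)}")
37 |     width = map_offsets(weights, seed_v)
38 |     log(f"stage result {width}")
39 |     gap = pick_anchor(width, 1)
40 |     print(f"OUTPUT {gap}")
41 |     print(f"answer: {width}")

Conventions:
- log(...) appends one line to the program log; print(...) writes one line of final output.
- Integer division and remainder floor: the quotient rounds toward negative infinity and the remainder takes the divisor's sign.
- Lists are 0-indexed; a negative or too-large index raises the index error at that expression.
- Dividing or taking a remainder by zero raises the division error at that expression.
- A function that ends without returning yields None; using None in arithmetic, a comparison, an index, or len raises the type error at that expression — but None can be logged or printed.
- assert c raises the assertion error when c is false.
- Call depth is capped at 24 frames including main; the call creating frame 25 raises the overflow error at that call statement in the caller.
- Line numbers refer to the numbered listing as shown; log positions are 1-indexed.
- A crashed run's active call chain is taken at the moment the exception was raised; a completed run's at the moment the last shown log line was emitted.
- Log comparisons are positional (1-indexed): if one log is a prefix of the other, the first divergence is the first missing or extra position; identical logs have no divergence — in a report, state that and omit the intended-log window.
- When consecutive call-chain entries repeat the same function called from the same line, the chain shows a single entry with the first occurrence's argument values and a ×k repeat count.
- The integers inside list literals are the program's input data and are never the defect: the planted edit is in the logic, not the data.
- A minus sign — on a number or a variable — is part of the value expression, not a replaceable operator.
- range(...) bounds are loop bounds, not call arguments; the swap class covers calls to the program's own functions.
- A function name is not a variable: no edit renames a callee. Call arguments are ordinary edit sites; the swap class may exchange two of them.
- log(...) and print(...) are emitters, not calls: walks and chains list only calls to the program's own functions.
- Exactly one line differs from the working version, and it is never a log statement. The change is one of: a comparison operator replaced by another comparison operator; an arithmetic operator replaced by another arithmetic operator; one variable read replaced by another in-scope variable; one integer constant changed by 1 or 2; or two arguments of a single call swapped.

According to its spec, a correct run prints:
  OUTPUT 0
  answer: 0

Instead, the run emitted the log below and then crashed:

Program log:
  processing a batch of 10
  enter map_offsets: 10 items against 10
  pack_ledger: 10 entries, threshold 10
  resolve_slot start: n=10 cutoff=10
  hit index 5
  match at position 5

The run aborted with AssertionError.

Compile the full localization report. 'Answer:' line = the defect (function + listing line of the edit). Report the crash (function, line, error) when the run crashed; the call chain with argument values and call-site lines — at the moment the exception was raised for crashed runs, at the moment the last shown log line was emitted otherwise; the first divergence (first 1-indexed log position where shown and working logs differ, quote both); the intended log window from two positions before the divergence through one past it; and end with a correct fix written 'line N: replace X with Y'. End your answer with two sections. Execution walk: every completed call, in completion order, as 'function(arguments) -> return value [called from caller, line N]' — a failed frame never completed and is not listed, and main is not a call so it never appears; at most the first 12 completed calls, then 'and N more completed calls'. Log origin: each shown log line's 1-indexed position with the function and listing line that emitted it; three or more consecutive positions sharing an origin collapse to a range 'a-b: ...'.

Answer: the defect is in map_offsets at line 24.
Key fact: After 6 matching log lines the faulty run goes silent, while the working version continues with 'enter rank_cells: left 20 right 2'.
Crash: map_offsets, line 24, AssertionError.
Call chain: main -> map_offsets([2, 11, 8, 7, 6, 10, 10, 8, 7, 12], 10) (called at line 37).
First divergence: position 7; the shown log stops at 6 lines while the working version next logs 'enter rank_cells: left 20 right 2'.
Intended log window:
  5: hit index 5
  6: match at position 5
  7: enter rank_cells: left 20 right 2
  8: stage result 0
Execution walk:
  resolve_slot([2, 11, 8, 7, 6, 10, 10, 8, 7, 12], 10) -> 5  [called from pack_ledger, line 10]
  pack_ledger([2, 11, 8, 7, 6, 10, 10, 8, 7, 12], 10) -> 20  [called from map_offsets, line 23]
Log line origins:
  1: from main, line 36
  2: from map_offsets, line 22
  3: from pack_ledger, line 9
  4: from resolve_slot, line 2
  5: from resolve_slot, line 5
  6: from pack_ledger, line 11
A correct fix: line 24: replace `==` with `<=`.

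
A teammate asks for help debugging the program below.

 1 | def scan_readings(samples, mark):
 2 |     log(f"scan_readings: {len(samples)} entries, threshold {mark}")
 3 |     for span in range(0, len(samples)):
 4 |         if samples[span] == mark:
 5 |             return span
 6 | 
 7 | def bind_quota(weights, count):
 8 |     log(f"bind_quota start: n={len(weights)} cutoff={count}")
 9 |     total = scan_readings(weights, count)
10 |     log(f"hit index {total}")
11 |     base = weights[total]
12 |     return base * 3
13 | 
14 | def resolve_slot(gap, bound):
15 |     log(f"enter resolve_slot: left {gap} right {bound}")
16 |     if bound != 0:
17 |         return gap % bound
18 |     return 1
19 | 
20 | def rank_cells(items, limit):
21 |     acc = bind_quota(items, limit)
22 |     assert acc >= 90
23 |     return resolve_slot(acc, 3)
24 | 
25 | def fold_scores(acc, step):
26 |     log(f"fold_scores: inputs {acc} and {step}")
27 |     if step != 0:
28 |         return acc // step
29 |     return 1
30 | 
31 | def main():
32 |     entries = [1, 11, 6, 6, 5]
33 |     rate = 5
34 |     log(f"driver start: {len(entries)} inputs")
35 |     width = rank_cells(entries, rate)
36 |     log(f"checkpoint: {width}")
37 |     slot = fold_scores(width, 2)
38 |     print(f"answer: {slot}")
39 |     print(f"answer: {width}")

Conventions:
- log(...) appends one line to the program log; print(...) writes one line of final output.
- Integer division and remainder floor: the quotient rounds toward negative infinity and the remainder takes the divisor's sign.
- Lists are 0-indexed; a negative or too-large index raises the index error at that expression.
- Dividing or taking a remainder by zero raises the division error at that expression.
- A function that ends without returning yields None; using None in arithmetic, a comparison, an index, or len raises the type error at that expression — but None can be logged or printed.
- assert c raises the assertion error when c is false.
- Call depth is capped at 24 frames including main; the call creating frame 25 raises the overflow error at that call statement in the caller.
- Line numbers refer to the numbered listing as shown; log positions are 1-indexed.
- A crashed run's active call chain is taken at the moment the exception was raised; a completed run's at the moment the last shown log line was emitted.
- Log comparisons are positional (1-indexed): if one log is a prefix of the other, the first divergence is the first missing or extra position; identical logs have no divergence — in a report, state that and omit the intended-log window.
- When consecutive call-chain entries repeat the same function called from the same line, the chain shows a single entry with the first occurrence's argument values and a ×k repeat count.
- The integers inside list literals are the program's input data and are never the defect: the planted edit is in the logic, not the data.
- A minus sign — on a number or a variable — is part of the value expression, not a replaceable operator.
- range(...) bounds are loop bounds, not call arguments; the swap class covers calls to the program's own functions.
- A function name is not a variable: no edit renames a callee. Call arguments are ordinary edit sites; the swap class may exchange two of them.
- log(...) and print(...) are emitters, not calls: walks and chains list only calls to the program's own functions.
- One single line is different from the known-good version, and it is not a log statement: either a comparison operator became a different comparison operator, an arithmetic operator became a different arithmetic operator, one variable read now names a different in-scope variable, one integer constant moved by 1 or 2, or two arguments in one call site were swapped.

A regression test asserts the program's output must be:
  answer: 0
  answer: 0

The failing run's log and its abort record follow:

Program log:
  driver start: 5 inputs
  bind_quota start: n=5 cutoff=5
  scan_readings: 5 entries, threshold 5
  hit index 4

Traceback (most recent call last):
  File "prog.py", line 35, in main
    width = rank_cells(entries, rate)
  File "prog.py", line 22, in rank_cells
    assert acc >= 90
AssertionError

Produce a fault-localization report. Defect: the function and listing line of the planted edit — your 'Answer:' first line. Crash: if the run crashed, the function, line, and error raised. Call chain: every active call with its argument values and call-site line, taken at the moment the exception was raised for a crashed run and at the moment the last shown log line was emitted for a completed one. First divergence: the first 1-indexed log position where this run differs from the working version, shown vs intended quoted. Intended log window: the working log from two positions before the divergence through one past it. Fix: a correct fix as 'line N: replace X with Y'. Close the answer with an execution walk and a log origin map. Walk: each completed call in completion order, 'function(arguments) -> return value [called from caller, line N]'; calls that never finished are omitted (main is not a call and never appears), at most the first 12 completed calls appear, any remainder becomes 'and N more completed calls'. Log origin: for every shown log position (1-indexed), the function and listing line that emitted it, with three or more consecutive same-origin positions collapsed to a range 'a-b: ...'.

Answer: the defect is in rank_cells at line 22.
Core observation: The faulty run's log stops after 4 lines; the working version's next line would be 'enter resolve_slot: left 15 right 3'.
Crash: rank_cells, line 22, AssertionError.
Call chain: main -> rank_cells([1, 11, 6, 6, 5], 5) (called at line 35).
First divergence: position 5 — after 4 matching lines the faulty run goes silent; intended next line 'enter resolve_slot: left 15 right 3'.
Intended log window:
  3: scan_readings: 5 entries, threshold 5
  4: hit index 4
  5: enter resolve_slot: left 15 right 3
  6: checkpoint: 0
Execution walk:
  scan_readings([1, 11, 6, 6, 5], 5) -> 4  [called from bind_quota, line 9]
  bind_quota([1, 11, 6, 6, 5], 5) -> 15  [called from rank_cells, line 21]
Origin of each log line:
  1: logged in main at line 34
  2: logged in bind_quota at line 8
  3: logged in scan_readings at line 2
  4: logged in bind_quota at line 10
A correct fix: line 22: replace `>=` with `<=`.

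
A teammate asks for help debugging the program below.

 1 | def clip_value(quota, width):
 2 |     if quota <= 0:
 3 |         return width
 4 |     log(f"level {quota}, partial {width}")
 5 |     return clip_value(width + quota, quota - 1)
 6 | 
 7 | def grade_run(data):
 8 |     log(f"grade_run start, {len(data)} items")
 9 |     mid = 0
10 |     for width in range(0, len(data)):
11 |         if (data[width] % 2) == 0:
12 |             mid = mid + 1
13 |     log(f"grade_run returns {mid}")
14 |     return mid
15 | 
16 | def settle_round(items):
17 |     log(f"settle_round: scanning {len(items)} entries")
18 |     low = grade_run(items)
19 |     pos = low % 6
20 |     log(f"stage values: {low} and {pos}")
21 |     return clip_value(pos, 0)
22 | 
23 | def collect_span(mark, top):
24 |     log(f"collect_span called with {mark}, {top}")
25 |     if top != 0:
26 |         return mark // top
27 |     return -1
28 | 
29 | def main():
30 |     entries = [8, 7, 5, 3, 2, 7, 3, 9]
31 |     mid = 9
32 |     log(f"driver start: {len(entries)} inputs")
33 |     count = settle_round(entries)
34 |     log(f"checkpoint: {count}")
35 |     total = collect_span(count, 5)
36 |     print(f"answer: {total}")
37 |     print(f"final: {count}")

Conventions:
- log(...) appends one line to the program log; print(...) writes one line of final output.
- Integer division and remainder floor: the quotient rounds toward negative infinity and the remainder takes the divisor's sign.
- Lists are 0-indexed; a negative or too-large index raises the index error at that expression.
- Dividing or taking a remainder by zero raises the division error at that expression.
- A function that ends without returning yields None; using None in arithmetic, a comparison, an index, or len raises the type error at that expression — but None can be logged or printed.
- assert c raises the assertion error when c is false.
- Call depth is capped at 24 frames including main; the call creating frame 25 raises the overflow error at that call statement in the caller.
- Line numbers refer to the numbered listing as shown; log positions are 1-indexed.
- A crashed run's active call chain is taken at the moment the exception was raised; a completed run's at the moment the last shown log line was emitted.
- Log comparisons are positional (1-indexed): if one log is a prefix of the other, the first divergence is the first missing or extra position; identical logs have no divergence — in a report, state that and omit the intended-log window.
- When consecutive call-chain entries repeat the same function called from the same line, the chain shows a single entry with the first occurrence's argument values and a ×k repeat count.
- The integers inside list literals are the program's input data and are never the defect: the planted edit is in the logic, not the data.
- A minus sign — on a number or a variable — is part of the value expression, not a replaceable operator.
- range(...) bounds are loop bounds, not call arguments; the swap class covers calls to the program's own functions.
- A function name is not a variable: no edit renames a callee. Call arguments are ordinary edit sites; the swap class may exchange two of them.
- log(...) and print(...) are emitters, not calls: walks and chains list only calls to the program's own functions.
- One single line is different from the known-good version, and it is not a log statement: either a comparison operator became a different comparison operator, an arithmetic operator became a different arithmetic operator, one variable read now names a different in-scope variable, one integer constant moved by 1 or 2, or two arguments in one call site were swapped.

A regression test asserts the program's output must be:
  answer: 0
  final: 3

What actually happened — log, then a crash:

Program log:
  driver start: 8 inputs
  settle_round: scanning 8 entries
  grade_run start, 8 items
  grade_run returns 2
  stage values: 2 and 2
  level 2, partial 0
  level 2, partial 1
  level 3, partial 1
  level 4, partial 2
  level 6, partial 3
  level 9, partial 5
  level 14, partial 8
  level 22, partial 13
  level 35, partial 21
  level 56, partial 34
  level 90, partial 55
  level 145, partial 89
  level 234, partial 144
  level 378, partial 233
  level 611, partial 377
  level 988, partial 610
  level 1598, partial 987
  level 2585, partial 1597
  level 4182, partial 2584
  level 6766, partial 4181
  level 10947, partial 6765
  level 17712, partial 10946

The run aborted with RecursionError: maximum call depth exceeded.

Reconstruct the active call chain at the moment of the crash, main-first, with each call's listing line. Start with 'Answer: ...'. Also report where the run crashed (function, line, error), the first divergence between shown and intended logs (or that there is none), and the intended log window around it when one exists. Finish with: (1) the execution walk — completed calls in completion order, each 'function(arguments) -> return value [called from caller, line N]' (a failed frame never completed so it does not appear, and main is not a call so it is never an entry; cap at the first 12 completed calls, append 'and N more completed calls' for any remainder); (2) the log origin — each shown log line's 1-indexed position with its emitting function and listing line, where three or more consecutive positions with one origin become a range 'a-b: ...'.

Answer: main -> settle_round (called at line 33) -> clip_value (called at line 21) -> clip_value (called at line 5) ×21.
Core observation: The earliest visible damage is log position 7 — 'level 2, partial 1' rather than the intended 'level 1, partial 2'.
Crash: clip_value, line 5, RecursionError.
First divergence: position 7; shown 'level 2, partial 1' vs intended 'level 1, partial 2'.
Intended log window:
  5: stage values: 2 and 2
  6: level 2, partial 0
  7: level 1, partial 2
  8: checkpoint: 3
Execution walk:
  grade_run([8, 7, 5, 3, 2, 7, 3, 9]) -> 2  [called from settle_round, line 18]
Log line origins:
  1: from main, line 32
  2: from settle_round, line 17
  3: from grade_run, line 8
  4: from grade_run, line 13
  5: from settle_round, line 20
  6-27: from clip_value, line 4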